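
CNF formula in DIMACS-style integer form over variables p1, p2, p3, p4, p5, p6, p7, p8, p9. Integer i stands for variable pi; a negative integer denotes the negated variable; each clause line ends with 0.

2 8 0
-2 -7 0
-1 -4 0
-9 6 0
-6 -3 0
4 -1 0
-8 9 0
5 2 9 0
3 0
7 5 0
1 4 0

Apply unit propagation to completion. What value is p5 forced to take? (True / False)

True

(p3) stands alone — p3 = True.
(~p6 | ~p3) with p3 = True leaves only ~p6, so p6 = False.
(~p9 | p6) with p6 = False leaves only ~p9, so p9 = False.
From (p9 | ~p8) and p9 = False: p8 = False.
In (p8 | p2), p8 is now false; p2 must hold, so p2 = True.
From (~p2 | ~p7) and p2 = True: p7 = False.
(p5 | p7) with p7 = False leaves only p5, so p5 = True.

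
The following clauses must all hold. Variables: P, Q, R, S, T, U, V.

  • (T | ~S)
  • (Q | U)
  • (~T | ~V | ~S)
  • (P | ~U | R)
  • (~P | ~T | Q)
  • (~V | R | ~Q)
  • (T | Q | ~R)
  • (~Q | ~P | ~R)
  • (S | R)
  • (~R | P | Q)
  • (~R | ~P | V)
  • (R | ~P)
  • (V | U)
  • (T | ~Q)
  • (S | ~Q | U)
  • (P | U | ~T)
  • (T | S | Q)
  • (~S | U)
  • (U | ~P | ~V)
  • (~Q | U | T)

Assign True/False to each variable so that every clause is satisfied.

P=0, Q=1, R=1, S=0, T=1, U=1, V=1

Try P = False.
Set Q = True and propagate.
  then T is forced to True.
  then U is forced to True.
  then R is forced to True.
The remaining clauses are satisfied by S = False, V = True.
Every clause has at least one true literal under this assignment.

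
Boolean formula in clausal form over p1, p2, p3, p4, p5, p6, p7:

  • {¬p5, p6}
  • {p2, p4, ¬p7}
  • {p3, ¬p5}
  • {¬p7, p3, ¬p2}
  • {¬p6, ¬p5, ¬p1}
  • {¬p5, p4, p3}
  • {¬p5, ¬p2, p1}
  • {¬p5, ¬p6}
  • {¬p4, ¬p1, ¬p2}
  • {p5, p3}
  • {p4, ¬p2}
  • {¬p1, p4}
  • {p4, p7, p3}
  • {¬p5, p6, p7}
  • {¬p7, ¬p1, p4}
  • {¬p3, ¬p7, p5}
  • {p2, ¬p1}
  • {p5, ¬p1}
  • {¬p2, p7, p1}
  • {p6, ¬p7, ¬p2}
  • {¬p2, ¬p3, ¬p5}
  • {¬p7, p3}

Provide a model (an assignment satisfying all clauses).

p1 = F, p2 = F, p3 = T, p4 = T, p5 = F, p6 = T, p7 = F

Set p1 = False and propagate.
The remaining clauses are satisfied by p2 = False, p3 = True, p4 = True, p5 = False, p6 = True, p7 = False.
Every clause has at least one true literal under this assignment.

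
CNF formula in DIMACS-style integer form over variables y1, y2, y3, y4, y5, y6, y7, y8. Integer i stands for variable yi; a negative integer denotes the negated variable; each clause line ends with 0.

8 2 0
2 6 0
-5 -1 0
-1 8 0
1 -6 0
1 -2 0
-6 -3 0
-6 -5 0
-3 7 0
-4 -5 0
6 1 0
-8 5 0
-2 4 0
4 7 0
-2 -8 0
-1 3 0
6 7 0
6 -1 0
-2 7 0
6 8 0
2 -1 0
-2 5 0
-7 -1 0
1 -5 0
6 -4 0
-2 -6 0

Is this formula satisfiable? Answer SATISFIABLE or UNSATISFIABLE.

y1 = True:
  propagation gives y5=False, y8=True; an empty clause results — contradiction.
y1 = False:
  propagation gives y6=False; an empty clause results — contradiction.
Every branch closes, so no satisfying assignment exists.

UNSATISFIABLE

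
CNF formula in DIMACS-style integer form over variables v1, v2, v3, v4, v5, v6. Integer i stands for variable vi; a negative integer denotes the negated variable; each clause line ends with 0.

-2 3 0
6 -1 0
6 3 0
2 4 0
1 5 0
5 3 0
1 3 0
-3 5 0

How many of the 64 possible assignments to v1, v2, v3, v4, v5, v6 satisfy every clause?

10

Case analysis on v3 and v1:
  v3=T, v1=T: remaining (v2,v4,v5,v6) ∈ {(F,T,T,T); (T,F,T,T); (T,T,T,T)} — 3.
  v3=T, v1=F: v6 free; 3 ways for (v2,v4,v5) × 2^1 = 6.
  v3=F, v1=T: remaining (v2,v4,v5,v6) ∈ {(F,T,T,T)} — 1.
  v3=F, v1=F: a clause becomes empty — 0.
Total: 3 + 6 + 1 + 0 = 10.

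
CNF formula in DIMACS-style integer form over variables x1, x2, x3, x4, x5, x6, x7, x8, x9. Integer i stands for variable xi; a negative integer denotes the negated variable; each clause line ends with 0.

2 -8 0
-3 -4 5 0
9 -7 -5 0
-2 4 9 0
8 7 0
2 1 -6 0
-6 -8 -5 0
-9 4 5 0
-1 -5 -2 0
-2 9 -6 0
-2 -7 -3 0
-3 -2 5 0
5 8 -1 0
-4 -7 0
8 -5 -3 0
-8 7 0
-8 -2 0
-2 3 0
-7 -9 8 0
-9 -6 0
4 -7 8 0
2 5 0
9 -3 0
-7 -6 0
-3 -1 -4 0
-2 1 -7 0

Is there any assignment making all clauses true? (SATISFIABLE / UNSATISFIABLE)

UNSATISFIABLE

x2 = True:
  propagation gives x8=False, x7=True, x3=False; an empty clause results — contradiction.
x2 = False:
  propagation gives x8=False, x7=True, x4=False; an empty clause results — contradiction.
Every branch closes, so no satisfying assignment exists.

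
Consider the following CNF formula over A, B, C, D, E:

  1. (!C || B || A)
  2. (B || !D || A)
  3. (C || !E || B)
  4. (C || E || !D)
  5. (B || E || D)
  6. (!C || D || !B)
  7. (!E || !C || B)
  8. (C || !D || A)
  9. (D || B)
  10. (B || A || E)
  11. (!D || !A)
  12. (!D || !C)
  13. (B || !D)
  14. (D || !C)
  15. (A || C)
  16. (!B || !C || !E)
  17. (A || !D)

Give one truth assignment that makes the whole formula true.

A=True, B=True, C=False, D=False, E=True

Try A = True.
  then D is forced to False.
  then B is forced to True.
  then C is forced to False.
E is now unconstrained; take E = True.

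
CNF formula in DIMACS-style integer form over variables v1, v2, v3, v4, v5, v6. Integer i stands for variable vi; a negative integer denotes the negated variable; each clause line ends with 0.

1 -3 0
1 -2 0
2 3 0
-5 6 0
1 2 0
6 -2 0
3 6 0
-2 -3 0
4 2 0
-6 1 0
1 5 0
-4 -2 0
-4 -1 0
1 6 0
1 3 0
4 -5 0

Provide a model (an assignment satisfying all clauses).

v1 = 1  v2 = 1  v3 = 0  v4 = 0  v5 = 0  v6 = 1

Branch on v1: take v1 = True.
  then v4 is forced to False.
  then v2 is forced to True.
  then v6 is forced to True.
  then v3 is forced to False.
  then v5 is forced to False.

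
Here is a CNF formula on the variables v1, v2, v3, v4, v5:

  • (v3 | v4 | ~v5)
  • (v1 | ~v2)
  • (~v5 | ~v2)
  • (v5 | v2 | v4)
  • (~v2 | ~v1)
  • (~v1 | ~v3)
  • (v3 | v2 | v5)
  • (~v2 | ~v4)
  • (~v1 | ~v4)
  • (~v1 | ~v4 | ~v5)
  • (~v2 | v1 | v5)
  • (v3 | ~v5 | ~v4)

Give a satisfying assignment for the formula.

v1=False  v2=False  v3=True  v4=False  v5=True

Check each clause:
  1. (v3 | v4 | ~v5) — v3 is true.
  2. (~v2 | v1) — ~v2 is true.
  3. (~v5 | ~v2) — ~v2 is true.
  4. (v2 | v5 | v4) — v5 is true.
  5. (~v1 | ~v2) — ~v1 is true.
  6. (~v1 | ~v3) — ~v1 is true.
  7. (v5 | v2 | v3) — v3 is true.
  8. (~v2 | ~v4) — ~v4 is true.
  9. (~v1 | ~v4) — ~v4 is true.
  10. (~v5 | ~v1 | ~v4) — ~v4 is true.
  11. (v5 | ~v2 | v1) — v5 is true.
  12. (~v5 | v3 | ~v4) — v3 is true.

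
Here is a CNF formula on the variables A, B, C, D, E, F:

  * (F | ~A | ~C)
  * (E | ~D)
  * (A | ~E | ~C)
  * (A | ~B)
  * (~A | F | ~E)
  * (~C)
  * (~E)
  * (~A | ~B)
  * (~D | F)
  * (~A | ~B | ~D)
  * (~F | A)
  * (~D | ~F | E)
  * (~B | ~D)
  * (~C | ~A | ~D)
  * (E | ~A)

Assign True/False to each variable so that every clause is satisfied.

A = False, B = False, C = False, D = False, E = False, F = False

Check each clause:
  1. (~A | F | ~C) — ~C is true.
  2. (~D | E) — ~D is true.
  3. (A | ~E | ~C) — ~E is true.
  4. (A | ~B) — ~B is true.
  5. (~E | F | ~A) — ~E is true.
  6. (~C) — ~C is true.
  7. (~E) — ~E is true.
  8. (~B | ~A) — ~B is true.
  9. (~D | F) — ~D is true.
  10. (~A | ~D | ~B) — ~D is true.
  11. (A | ~F) — ~F is true.
  12. (~D | ~F | E) — ~F is true.
  13. (~B | ~D) — ~D is true.
  14. (~D | ~C | ~A) — ~D is true.
  15. (E | ~A) — ~A is true.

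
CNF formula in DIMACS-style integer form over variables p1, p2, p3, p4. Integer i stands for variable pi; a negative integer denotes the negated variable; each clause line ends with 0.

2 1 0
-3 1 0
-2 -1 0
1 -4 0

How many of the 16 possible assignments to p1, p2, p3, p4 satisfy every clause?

5

Satisfying assignments:
  p1=F p2=T p3=F p4=F
  p1=T p2=F p3=F p4=F
  p1=T p2=F p3=F p4=T
  p1=T p2=F p3=T p4=F
  p1=T p2=F p3=T p4=T
That's 5 in total.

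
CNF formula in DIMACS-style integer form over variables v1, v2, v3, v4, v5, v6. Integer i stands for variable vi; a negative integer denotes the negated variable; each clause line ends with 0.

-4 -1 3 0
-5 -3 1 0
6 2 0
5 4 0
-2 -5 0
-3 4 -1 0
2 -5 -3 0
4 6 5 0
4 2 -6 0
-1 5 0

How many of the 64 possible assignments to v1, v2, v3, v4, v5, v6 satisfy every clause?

7

Satisfying assignments:
  v1=F v2=F v3=F v4=T v5=F v6=T
  v1=F v2=F v3=F v4=T v5=T v6=T
  v1=F v2=F v3=T v4=T v5=F v6=T
  v1=F v2=T v3=F v4=T v5=F v6=F
  v1=F v2=T v3=F v4=T v5=F v6=T
  v1=F v2=T v3=T v4=T v5=F v6=F
  v1=F v2=T v3=T v4=T v5=F v6=T
That's 7 in total.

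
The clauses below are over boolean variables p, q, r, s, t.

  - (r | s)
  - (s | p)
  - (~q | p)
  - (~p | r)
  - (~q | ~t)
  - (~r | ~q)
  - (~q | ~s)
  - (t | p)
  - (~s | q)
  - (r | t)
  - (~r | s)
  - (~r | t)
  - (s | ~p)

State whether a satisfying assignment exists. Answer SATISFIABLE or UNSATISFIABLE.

UNSATISFIABLE

r = True:
  propagation gives q=False, s=False; an empty clause results — contradiction.
r = False:
  propagation gives s=True, p=False, q=False; an empty clause results — contradiction.
Every branch closes, so no satisfying assignment exists.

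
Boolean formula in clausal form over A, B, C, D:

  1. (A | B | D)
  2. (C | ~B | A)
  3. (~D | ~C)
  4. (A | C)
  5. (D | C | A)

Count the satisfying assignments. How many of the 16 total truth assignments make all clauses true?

The models are:
  A=0 B=1 C=1 D=0
  A=1 B=0 C=0 D=0
  A=1 B=0 C=0 D=1
  A=1 B=0 C=1 D=0
  A=1 B=1 C=0 D=0
  A=1 B=1 C=0 D=1
  A=1 B=1 C=1 D=0
Count: 7.

7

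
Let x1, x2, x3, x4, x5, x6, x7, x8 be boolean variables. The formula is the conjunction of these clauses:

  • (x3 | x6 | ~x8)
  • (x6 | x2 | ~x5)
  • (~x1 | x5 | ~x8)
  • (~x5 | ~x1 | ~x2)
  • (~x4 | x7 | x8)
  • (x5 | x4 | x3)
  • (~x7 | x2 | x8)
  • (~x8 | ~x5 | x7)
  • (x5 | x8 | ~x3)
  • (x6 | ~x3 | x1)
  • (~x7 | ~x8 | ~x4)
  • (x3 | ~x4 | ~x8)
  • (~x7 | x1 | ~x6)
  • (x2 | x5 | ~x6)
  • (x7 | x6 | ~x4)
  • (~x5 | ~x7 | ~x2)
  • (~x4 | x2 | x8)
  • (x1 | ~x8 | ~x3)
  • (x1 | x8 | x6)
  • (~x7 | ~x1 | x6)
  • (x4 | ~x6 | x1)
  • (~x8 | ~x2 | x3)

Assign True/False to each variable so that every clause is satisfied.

x1 = True  x2 = False  x3 = True  x4 = False  x5 = True  x6 = True  x7 = False  x8 = False

Try x1 = True.
Branch on x2: take x2 = False.
The remaining clauses are satisfied by x3 = True, x4 = False, x5 = True, x6 = True, x7 = False, x8 = False.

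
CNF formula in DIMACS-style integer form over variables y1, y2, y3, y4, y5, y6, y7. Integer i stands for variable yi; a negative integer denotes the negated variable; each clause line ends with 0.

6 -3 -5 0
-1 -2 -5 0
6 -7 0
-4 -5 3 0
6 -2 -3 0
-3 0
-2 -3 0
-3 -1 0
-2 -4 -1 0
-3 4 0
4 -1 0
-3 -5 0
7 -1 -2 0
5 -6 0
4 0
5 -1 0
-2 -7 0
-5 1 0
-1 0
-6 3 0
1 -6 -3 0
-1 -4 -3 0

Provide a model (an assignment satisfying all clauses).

y1 = False  y2 = False  y3 = False  y4 = True  y5 = False  y6 = False  y7 = False

Check each clause:
  1. (~y5 \/ y6 \/ ~y3) — ~y5 is true.
  2. (~y5 \/ ~y2 \/ ~y1) — ~y5 is true.
  3. (~y7 \/ y6) — ~y7 is true.
  4. (~y5 \/ y3 \/ ~y4) — ~y5 is true.
  5. (~y3 \/ ~y2 \/ y6) — ~y3 is true.
  6. (~y3) — ~y3 is true.
  7. (~y3 \/ ~y2) — ~y3 is true.
  8. (~y1 \/ ~y3) — ~y3 is true.
  9. (~y4 \/ ~y2 \/ ~y1) — ~y2 is true.
  10. (y4 \/ ~y3) — y4 is true.
  11. (y4 \/ ~y1) — y4 is true.
  12. (~y5 \/ ~y3) — ~y5 is true.
  13. (~y2 \/ ~y1 \/ y7) — ~y1 is true.
  14. (~y6 \/ y5) — ~y6 is true.
  15. (y4) — y4 is true.
  16. (y5 \/ ~y1) — ~y1 is true.
  17. (~y2 \/ ~y7) — ~y7 is true.
  18. (y1 \/ ~y5) — ~y5 is true.
  19. (~y1) — ~y1 is true.
  20. (~y6 \/ y3) — ~y6 is true.
  21. (~y6 \/ ~y3 \/ y1) — ~y6 is true.
  22. (~y4 \/ ~y3 \/ ~y1) — ~y3 is true.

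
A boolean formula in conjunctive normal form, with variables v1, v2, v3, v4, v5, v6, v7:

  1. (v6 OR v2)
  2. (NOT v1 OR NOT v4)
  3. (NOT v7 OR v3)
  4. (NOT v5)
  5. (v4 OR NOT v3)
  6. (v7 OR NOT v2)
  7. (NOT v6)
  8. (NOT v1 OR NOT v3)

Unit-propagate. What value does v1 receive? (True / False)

False

(NOT v5) stands alone — v5 = False.
Unit clause (NOT v6) sets v6 = False.
(v6 OR v2): since v6 = False, the clause reduces to (v2). v2 = True.
From (NOT v2 OR v7) and v2 = True: v7 = True.
In (NOT v7 OR v3), NOT v7 is now false; v3 must hold, so v3 = True.
From (NOT v3 OR v4) and v3 = True: v4 = True.
(NOT v4 OR NOT v1) with v4 = True leaves only NOT v1, so v1 = False.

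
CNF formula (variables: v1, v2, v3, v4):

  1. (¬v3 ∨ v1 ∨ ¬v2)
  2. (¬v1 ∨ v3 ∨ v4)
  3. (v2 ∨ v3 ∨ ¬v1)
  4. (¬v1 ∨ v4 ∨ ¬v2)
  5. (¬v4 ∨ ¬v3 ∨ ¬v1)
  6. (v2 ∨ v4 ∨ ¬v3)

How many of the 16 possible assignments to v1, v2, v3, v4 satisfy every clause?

6

The models are:
  v1=0 v2=0 v3=0 v4=0
  v1=0 v2=0 v3=0 v4=1
  v1=0 v2=0 v3=1 v4=1
  v1=0 v2=1 v3=0 v4=0
  v1=0 v2=1 v3=0 v4=1
  v1=1 v2=1 v3=0 v4=1
That's 6 in total.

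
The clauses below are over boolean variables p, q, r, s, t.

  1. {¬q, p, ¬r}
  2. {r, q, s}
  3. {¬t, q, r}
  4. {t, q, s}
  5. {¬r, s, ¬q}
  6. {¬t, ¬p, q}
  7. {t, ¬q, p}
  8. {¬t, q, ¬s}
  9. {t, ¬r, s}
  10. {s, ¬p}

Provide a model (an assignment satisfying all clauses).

Branch on p: take p = False.
Try q = False.
The remaining clauses are satisfied by r = True, s = False, t = True.
Every clause has at least one true literal under this assignment.

p=0, q=0, r=1, s=0, t=1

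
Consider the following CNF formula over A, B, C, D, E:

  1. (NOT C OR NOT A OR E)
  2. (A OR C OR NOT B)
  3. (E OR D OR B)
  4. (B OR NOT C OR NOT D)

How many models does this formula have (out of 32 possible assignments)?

Split on B, then C.
  B=T, C=T: D free; 3 ways for (A,E) × 2^1 = 6.
  B=T, C=F: remaining (A,D,E) ∈ {(T,F,F); (T,F,T); (T,T,F); (T,T,T)} — 4.
  B=F, C=T: remaining (A,D,E) ∈ {(F,F,T); (T,F,T)} — 2.
  B=F, C=F: A free; 3 ways for (D,E) × 2^1 = 6.
Total: 6 + 4 + 2 + 6 = 18.

18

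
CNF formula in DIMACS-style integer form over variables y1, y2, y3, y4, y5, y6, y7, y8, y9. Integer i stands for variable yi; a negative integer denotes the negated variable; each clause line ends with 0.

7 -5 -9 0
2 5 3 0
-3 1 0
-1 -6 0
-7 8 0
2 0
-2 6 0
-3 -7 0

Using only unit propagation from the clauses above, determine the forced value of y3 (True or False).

False

Unit clause (y2) sets y2 = True.
From (y6 | ~y2) and y2 = True: y6 = True.
(~y6 | ~y1): since y6 = True, the clause reduces to (~y1). y1 = False.
(y1 | ~y3) with y1 = False leaves only ~y3, so y3 = False.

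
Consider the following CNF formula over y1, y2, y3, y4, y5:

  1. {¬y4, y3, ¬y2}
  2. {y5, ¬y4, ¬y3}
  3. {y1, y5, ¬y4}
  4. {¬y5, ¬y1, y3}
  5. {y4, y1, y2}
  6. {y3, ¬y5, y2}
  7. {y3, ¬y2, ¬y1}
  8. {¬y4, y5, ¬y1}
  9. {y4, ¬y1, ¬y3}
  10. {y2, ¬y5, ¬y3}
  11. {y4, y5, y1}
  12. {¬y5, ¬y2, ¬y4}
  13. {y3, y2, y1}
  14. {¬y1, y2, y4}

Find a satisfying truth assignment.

y1 = False, y2 = True, y3 = True, y4 = False, y5 = True

Branch on y1: take y1 = False.
Branch on y2: take y2 = True.
Branch on y3: take y3 = True.
For the remaining variables, y4 = False, y5 = True works.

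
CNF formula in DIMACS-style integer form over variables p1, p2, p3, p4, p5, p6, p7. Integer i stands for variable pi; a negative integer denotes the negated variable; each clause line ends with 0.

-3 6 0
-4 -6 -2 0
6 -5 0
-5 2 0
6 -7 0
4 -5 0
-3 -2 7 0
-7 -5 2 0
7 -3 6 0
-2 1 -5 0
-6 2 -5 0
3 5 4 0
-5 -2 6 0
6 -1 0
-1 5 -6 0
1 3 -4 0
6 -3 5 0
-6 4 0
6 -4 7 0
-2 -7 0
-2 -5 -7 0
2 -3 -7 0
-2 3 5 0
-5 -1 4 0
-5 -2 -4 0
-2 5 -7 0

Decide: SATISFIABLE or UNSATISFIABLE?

SATISFIABLE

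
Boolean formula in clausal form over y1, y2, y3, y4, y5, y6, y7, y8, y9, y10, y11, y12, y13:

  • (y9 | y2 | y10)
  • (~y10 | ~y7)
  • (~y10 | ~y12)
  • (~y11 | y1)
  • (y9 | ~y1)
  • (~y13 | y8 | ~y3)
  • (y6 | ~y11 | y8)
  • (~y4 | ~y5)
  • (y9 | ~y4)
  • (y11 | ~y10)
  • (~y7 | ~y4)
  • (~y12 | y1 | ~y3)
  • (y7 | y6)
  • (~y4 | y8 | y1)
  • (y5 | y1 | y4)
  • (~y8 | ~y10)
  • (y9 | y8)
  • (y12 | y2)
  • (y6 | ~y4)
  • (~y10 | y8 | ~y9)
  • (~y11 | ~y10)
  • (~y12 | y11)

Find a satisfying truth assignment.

y1=1, y2=1, y3=1, y4=0, y5=1, y6=1, y7=1, y8=0, y9=1, y10=0, y11=0, y12=0, y13=0

Pure literal: y2 appears only positively; assign y2 = True.
y6 occurs only positively in the remaining clauses — set y6 = True.
Try y1 = True.
  then y9 is forced to True.
Try y3 = True.
The remaining clauses are satisfied by y4 = False, y5 = True, y7 = True, y8 = False, y10 = False, y11 = False, y12 = False, y13 = False.
Every clause has at least one true literal under this assignment.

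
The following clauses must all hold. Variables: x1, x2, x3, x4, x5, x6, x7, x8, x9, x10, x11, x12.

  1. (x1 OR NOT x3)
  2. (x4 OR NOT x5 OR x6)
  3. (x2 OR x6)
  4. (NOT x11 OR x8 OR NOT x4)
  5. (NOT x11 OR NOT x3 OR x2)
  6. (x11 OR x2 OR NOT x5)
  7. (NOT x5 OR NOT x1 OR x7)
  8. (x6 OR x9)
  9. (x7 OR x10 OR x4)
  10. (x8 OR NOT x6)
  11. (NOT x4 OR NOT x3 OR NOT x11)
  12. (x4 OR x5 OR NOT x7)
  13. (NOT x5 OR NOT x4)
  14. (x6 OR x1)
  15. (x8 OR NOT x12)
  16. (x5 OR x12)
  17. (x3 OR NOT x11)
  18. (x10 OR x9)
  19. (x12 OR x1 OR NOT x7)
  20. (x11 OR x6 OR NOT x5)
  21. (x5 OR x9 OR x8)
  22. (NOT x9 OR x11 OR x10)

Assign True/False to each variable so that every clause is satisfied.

Pure literal: x8 appears only positively; assign x8 = True.
x10 occurs only positively in the remaining clauses — set x10 = True.
Set x1 = True and propagate.
Try x2 = False.
  then x6 is forced to True.
The remaining clauses are satisfied by x3 = True, x4 = False, x5 = False, x7 = False, x9 = True, x11 = False, x12 = True.

x1=True  x2=False  x3=True  x4=False  x5=False  x6=True  x7=False  x8=True  x9=True  x10=True  x11=False  x12=True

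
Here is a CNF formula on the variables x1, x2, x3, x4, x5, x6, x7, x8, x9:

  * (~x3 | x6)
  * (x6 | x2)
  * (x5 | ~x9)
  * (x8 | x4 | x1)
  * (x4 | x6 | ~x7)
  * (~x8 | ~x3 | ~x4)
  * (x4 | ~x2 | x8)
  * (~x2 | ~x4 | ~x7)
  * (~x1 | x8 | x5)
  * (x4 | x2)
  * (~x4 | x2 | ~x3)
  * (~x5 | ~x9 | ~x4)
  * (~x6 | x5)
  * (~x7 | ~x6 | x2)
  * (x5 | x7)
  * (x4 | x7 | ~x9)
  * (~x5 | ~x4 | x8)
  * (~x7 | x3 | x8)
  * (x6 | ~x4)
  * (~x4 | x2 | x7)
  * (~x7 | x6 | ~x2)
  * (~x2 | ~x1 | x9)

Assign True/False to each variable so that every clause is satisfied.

x1 = True, x2 = True, x3 = False, x4 = False, x5 = True, x6 = True, x7 = True, x8 = True, x9 = True

Branch on x1: take x1 = True.
Branch on x2: take x2 = True.
  then x9 is forced to True.
  then x5 is forced to True.
  then x4 is forced to False.
  then x8 is forced to True.
  then x7 is forced to True.
  then x6 is forced to True.
x3 is now unconstrained; take x3 = False.
Every clause has at least one true literal under this assignment.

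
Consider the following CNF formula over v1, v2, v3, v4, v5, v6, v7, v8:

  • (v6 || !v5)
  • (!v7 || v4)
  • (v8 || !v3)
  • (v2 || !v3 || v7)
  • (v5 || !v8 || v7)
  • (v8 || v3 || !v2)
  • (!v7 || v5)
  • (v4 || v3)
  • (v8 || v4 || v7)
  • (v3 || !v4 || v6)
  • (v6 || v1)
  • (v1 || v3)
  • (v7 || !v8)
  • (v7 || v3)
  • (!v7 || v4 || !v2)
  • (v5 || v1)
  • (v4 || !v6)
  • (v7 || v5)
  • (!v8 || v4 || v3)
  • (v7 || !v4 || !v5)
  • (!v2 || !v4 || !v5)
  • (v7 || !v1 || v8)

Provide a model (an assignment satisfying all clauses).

v1 = F  v2 = F  v3 = T  v4 = T  v5 = T  v6 = T  v7 = T  v8 = T

Check each clause:
  1. (v6 || !v5) — v6 is true.
  2. (v4 || !v7) — v4 is true.
  3. (v8 || !v3) — v8 is true.
  4. (!v3 || v2 || v7) — v7 is true.
  5. (!v8 || v7 || v5) — v5 is true.
  6. (v8 || v3 || !v2) — v8 is true.
  7. (!v7 || v5) — v5 is true.
  8. (v4 || v3) — v3 is true.
  9. (v7 || v8 || v4) — v8 is true.
  10. (!v4 || v3 || v6) — v3 is true.
  11. (v6 || v1) — v6 is true.
  12. (v1 || v3) — v3 is true.
  13. (v7 || !v8) — v7 is true.
  14. (v7 || v3) — v3 is true.
  15. (!v7 || v4 || !v2) — v4 is true.
  16. (v1 || v5) — v5 is true.
  17. (v4 || !v6) — v4 is true.
  18. (v5 || v7) — v5 is true.
  19. (v4 || !v8 || v3) — v3 is true.
  20. (!v4 || v7 || !v5) — v7 is true.
  21. (!v2 || !v5 || !v4) — !v2 is true.
  22. (!v1 || v8 || v7) — v8 is true.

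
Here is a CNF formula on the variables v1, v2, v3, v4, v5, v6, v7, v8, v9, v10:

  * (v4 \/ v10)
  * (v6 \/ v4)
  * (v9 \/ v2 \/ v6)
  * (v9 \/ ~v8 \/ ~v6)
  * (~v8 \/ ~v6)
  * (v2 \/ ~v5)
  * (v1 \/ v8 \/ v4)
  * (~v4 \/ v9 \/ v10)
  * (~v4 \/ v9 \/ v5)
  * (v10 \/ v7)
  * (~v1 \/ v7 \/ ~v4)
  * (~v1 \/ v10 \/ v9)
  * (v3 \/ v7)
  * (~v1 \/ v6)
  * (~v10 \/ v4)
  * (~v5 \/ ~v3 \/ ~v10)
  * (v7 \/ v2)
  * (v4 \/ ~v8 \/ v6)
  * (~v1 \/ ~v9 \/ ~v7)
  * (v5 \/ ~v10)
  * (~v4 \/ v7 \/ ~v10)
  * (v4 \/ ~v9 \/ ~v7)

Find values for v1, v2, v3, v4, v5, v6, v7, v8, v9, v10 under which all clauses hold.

v1=False, v2=True, v3=True, v4=True, v5=True, v6=True, v7=True, v8=False, v9=True, v10=False

v2 occurs only positively in the remaining clauses — set v2 = True.
Try v1 = False.
Set v3 = True and propagate.
The remaining clauses are satisfied by v4 = True, v5 = True, v6 = True, v7 = True, v8 = False, v9 = True, v10 = False.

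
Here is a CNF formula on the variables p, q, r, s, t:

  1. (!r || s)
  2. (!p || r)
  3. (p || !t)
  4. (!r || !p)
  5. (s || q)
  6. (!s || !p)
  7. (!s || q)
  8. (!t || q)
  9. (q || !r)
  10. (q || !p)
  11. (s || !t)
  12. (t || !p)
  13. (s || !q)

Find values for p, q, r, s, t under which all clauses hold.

p = False, q = True, r = False, s = True, t = False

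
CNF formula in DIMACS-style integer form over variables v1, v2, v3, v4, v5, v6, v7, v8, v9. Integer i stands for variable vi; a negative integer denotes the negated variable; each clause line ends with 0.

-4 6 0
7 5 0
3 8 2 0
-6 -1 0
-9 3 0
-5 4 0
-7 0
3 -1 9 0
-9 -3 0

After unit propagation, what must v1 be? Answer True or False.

(¬v7) is a unit clause: v7 = False.
(v5 ∨ v7) with v7 = False leaves only v5, so v5 = True.
(¬v5 ∨ v4): since v5 = True, the clause reduces to (v4). v4 = True.
In (¬v4 ∨ v6), ¬v4 is now false; v6 must hold, so v6 = True.
(¬v1 ∨ ¬v6): since v6 = True, the clause reduces to (¬v1). v1 = False.

False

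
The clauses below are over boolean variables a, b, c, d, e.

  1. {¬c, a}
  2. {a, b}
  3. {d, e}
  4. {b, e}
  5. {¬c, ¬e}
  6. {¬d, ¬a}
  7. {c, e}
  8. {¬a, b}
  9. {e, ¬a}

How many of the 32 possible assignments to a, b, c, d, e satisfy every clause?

3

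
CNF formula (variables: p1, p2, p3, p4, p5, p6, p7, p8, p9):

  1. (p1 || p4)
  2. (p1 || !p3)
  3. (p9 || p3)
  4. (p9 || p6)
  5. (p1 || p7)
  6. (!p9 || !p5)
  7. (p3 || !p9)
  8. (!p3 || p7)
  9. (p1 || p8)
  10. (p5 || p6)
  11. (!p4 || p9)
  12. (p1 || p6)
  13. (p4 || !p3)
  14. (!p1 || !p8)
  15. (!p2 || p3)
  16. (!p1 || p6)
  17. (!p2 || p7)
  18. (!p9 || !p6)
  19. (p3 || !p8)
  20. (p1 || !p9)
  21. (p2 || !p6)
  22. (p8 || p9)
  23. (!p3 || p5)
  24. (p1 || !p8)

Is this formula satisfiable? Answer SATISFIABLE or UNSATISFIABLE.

UNSATISFIABLE

p1 = True:
  propagation gives p8=False, p6=True, p9=False; an empty clause results — contradiction.
p1 = False:
  propagation gives p4=True, p3=False, p9=True; an empty clause results — contradiction.
Every branch closes, so no satisfying assignment exists.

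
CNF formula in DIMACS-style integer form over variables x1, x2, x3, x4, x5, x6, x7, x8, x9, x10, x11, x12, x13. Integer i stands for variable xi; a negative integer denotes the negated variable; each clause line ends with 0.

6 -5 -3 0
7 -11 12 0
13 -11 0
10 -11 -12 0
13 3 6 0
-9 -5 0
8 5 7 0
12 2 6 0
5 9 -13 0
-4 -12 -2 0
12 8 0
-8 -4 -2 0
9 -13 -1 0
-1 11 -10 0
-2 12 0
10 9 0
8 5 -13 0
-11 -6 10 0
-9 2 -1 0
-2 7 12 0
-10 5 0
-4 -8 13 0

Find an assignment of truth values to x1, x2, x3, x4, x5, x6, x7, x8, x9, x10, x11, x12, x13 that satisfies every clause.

x1=False, x2=False, x3=False, x4=False, x5=True, x6=True, x7=True, x8=True, x9=False, x10=True, x11=False, x12=True, x13=True

Check each clause:
  1. (~x5 \/ ~x3 \/ x6) — ~x3 is true.
  2. (~x11 \/ x7 \/ x12) — x12 is true.
  3. (x13 \/ ~x11) — x13 is true.
  4. (x10 \/ ~x11 \/ ~x12) — x10 is true.
  5. (x3 \/ x13 \/ x6) — x13 is true.
  6. (~x5 \/ ~x9) — ~x9 is true.
  7. (x8 \/ x5 \/ x7) — x8 is true.
  8. (x2 \/ x6 \/ x12) — x12 is true.
  9. (~x13 \/ x5 \/ x9) — x5 is true.
  10. (~x12 \/ ~x2 \/ ~x4) — ~x4 is true.
  11. (x8 \/ x12) — x8 is true.
  12. (~x8 \/ ~x2 \/ ~x4) — ~x4 is true.
  13. (x9 \/ ~x13 \/ ~x1) — ~x1 is true.
  14. (~x1 \/ x11 \/ ~x10) — ~x1 is true.
  15. (x12 \/ ~x2) — x12 is true.
  16. (x10 \/ x9) — x10 is true.
  17. (x8 \/ ~x13 \/ x5) — x8 is true.
  18. (x10 \/ ~x11 \/ ~x6) — x10 is true.
  19. (~x1 \/ ~x9 \/ x2) — ~x1 is true.
  20. (x12 \/ ~x2 \/ x7) — x12 is true.
  21. (x5 \/ ~x10) — x5 is true.
  22. (~x8 \/ x13 \/ ~x4) — ~x4 is true.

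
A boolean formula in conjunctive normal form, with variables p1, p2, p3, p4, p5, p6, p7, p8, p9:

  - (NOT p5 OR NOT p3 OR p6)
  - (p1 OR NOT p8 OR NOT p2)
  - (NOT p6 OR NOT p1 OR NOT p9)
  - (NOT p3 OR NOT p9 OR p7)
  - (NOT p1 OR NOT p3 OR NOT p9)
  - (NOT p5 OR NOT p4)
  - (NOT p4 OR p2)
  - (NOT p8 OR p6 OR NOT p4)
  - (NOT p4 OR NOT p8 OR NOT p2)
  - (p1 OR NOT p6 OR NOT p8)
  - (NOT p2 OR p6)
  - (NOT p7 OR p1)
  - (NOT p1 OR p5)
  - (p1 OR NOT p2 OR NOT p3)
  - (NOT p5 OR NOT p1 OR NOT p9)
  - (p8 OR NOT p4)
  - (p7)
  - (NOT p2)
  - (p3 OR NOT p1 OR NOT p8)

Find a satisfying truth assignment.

p1 = 1, p2 = 0, p3 = 1, p4 = 0, p5 = 1, p6 = 1, p7 = 1, p8 = 1, p9 = 0

Check each clause:
  1. (p6 OR NOT p5 OR NOT p3) — p6 is true.
  2. (p1 OR NOT p8 OR NOT p2) — p1 is true.
  3. (NOT p1 OR NOT p9 OR NOT p6) — NOT p9 is true.
  4. (NOT p3 OR p7 OR NOT p9) — NOT p9 is true.
  5. (NOT p3 OR NOT p9 OR NOT p1) — NOT p9 is true.
  6. (NOT p4 OR NOT p5) — NOT p4 is true.
  7. (p2 OR NOT p4) — NOT p4 is true.
  8. (p6 OR NOT p8 OR NOT p4) — NOT p4 is true.
  9. (NOT p2 OR NOT p4 OR NOT p8) — NOT p4 is true.
  10. (NOT p8 OR p1 OR NOT p6) — p1 is true.
  11. (p6 OR NOT p2) — p6 is true.
  12. (NOT p7 OR p1) — p1 is true.
  13. (p5 OR NOT p1) — p5 is true.
  14. (NOT p3 OR NOT p2 OR p1) — p1 is true.
  15. (NOT p9 OR NOT p1 OR NOT p5) — NOT p9 is true.
  16. (NOT p4 OR p8) — p8 is true.
  17. (p7) — p7 is true.
  18. (NOT p2) — NOT p2 is true.
  19. (p3 OR NOT p8 OR NOT p1) — p3 is true.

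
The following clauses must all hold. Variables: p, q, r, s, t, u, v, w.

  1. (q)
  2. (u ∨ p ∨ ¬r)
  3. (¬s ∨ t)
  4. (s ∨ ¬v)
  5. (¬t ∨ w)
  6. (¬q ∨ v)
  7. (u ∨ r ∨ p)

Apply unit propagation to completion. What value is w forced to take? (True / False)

True

(q) is a unit clause: q = True.
(¬q ∨ v) with q = True leaves only v, so v = True.
(¬v ∨ s) with v = True leaves only s, so s = True.
From (¬s ∨ t) and s = True: t = True.
In (¬t ∨ w), ¬t is now false; w must hold, so w = True.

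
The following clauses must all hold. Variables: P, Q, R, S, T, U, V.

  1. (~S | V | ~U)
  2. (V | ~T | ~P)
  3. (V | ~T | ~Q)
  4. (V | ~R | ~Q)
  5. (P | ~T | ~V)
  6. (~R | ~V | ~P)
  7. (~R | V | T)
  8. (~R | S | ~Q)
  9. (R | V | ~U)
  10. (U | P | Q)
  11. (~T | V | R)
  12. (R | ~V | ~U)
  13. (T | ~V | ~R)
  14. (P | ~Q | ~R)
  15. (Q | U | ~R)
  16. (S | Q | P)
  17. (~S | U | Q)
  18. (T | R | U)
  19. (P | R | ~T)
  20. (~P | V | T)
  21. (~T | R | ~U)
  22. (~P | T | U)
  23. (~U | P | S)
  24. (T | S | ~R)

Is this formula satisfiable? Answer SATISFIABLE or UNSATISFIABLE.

SATISFIABLE

Try P = True.
Set Q = False and propagate.
Try R = False.
For the remaining variables, S = False, T = True, U = False, V = True works.
So P=T  Q=F  R=F  S=F  T=T  U=F  V=T is a satisfying assignment.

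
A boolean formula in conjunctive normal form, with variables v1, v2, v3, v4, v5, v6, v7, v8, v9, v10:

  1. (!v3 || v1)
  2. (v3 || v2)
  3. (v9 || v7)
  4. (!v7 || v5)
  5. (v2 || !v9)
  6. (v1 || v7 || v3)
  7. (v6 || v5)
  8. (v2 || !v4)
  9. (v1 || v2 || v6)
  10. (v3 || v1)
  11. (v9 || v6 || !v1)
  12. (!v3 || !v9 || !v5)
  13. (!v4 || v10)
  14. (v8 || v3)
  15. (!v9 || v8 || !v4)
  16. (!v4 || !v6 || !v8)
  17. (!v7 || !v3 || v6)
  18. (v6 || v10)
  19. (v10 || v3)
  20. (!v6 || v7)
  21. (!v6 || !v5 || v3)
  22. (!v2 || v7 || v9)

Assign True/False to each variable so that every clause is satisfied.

v1 = T, v2 = F, v3 = T, v4 = F, v5 = T, v6 = T, v7 = T, v8 = F, v9 = F, v10 = T

Check each clause:
  1. (!v3 || v1) — v1 is true.
  2. (v2 || v3) — v3 is true.
  3. (v9 || v7) — v7 is true.
  4. (!v7 || v5) — v5 is true.
  5. (v2 || !v9) — !v9 is true.
  6. (v7 || v1 || v3) — v1 is true.
  7. (v5 || v6) — v5 is true.
  8. (!v4 || v2) — !v4 is true.
  9. (v2 || v1 || v6) — v1 is true.
  10. (v3 || v1) — v1 is true.
  11. (!v1 || v9 || v6) — v6 is true.
  12. (!v3 || !v5 || !v9) — !v9 is true.
  13. (v10 || !v4) — v10 is true.
  14. (v3 || v8) — v3 is true.
  15. (!v4 || !v9 || v8) — !v4 is true.
  16. (!v8 || !v6 || !v4) — !v8 is true.
  17. (!v3 || v6 || !v7) — v6 is true.
  18. (v6 || v10) — v10 is true.
  19. (v3 || v10) — v10 is true.
  20. (!v6 || v7) — v7 is true.
  21. (!v5 || v3 || !v6) — v3 is true.
  22. (v9 || v7 || !v2) — !v2 is true.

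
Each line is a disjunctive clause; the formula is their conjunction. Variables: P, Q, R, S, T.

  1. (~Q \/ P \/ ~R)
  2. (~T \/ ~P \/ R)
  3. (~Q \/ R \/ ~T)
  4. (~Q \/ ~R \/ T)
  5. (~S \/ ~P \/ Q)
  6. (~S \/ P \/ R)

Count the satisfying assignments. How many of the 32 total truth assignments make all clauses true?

14

Case analysis on R and P:
  R=1, P=1: remaining (Q,S,T) ∈ {(0,0,0); (0,0,1); (1,0,1); (1,1,1)} — 4.
  R=1, P=0: remaining (Q,S,T) ∈ {(0,0,0); (0,0,1); (0,1,0); (0,1,1)} — 4.
  R=0, P=1: remaining (Q,S,T) ∈ {(0,0,0); (1,0,0); (1,1,0)} — 3.
  R=0, P=0: remaining (Q,S,T) ∈ {(0,0,0); (0,0,1); (1,0,0)} — 3.
Total: 4 + 4 + 3 + 3 = 14.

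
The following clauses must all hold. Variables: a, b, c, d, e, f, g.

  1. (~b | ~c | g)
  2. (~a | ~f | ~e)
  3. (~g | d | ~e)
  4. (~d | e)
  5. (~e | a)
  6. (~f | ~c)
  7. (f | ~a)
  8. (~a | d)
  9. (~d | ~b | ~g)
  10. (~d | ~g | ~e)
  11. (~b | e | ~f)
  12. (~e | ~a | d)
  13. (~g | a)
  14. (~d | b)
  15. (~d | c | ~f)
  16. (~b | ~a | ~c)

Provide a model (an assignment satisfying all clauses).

a=0, b=0, c=1, d=0, e=0, f=0, g=0

Set a = False and propagate.
  then e is forced to False.
  then d is forced to False.
  then g is forced to False.
Branch on b: take b = False.
Set c = True and propagate.
  then f is forced to False.
Check each clause:
  1. (~b | ~c | g) — ~b is true.
  2. (~e | ~f | ~a) — ~f is true.
  3. (~e | d | ~g) — ~g is true.
  4. (~d | e) — ~d is true.
  5. (~e | a) — ~e is true.
  6. (~f | ~c) — ~f is true.
  7. (f | ~a) — ~a is true.
  8. (~a | d) — ~a is true.
  9. (~b | ~d | ~g) — ~g is true.
  10. (~g | ~e | ~d) — ~g is true.
  11. (e | ~f | ~b) — ~f is true.
  12. (~a | d | ~e) — ~e is true.
  13. (~g | a) — ~g is true.
  14. (~d | b) — ~d is true.
  15. (c | ~d | ~f) — ~f is true.
  16. (~b | ~a | ~c) — ~b is true.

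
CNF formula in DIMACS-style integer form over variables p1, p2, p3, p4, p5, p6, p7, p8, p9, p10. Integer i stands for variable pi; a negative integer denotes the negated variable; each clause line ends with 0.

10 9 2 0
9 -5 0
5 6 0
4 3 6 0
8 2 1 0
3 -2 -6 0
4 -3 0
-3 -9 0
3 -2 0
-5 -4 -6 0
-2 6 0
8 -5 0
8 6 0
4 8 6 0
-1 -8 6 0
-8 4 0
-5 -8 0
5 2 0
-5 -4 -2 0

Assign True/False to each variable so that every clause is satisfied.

p1=True, p2=True, p3=True, p4=True, p5=False, p6=True, p7=False, p8=False, p9=False, p10=True

Check each clause:
  1. (p2 \/ p10 \/ p9) — p10 is true.
  2. (p9 \/ ~p5) — ~p5 is true.
  3. (p5 \/ p6) — p6 is true.
  4. (p6 \/ p3 \/ p4) — p3 is true.
  5. (p1 \/ p8 \/ p2) — p1 is true.
  6. (p3 \/ ~p6 \/ ~p2) — p3 is true.
  7. (~p3 \/ p4) — p4 is true.
  8. (~p9 \/ ~p3) — ~p9 is true.
  9. (~p2 \/ p3) — p3 is true.
  10. (~p6 \/ ~p5 \/ ~p4) — ~p5 is true.
  11. (~p2 \/ p6) — p6 is true.
  12. (p8 \/ ~p5) — ~p5 is true.
  13. (p8 \/ p6) — p6 is true.
  14. (p4 \/ p6 \/ p8) — p4 is true.
  15. (p6 \/ ~p8 \/ ~p1) — ~p8 is true.
  16. (p4 \/ ~p8) — ~p8 is true.
  17. (~p8 \/ ~p5) — ~p8 is true.
  18. (p2 \/ p5) — p2 is true.
  19. (~p2 \/ ~p4 \/ ~p5) — ~p5 is true.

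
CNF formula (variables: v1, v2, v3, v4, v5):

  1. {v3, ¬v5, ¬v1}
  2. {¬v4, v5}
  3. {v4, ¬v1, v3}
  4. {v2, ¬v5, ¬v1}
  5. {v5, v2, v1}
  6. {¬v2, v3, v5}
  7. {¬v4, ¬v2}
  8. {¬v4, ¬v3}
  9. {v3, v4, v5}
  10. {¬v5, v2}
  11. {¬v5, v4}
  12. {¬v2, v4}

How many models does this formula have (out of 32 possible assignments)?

1

The models are:
  v1=1 v2=0 v3=1 v4=0 v5=0
Count: 1.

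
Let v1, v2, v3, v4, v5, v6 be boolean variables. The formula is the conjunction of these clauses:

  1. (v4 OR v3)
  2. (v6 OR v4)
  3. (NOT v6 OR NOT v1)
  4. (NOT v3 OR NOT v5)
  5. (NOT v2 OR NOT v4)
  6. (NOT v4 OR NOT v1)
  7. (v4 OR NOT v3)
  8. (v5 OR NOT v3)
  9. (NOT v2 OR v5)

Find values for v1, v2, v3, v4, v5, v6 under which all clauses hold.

v1 = False, v2 = False, v3 = False, v4 = True, v5 = False, v6 = False

Pure literal: v1 appears only negated; assign v1 = False.
Pure literal: v2 appears only negated; assign v2 = False.
Set v3 = False and propagate.
  then v4 is forced to True.
v5, v6 are now unconstrained; take v5 = False, v6 = False.
Check each clause:
  1. (v3 OR v4) — v4 is true.
  2. (v4 OR v6) — v4 is true.
  3. (NOT v6 OR NOT v1) — NOT v6 is true.
  4. (NOT v5 OR NOT v3) — NOT v5 is true.
  5. (NOT v2 OR NOT v4) — NOT v2 is true.
  6. (NOT v4 OR NOT v1) — NOT v1 is true.
  7. (NOT v3 OR v4) — v4 is true.
  8. (NOT v3 OR v5) — NOT v3 is true.
  9. (v5 OR NOT v2) — NOT v2 is true.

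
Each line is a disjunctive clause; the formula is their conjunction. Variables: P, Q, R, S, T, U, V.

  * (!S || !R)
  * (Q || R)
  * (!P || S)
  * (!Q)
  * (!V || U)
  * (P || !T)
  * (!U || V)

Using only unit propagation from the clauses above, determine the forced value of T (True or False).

False

Unit clause (!Q) sets Q = False.
From (R || Q) and Q = False: R = True.
In (!R || !S), !R is now false; !S must hold, so S = False.
In (!P || S), S is now false; !P must hold, so P = False.
In (!T || P), P is now false; !T must hold, so T = False.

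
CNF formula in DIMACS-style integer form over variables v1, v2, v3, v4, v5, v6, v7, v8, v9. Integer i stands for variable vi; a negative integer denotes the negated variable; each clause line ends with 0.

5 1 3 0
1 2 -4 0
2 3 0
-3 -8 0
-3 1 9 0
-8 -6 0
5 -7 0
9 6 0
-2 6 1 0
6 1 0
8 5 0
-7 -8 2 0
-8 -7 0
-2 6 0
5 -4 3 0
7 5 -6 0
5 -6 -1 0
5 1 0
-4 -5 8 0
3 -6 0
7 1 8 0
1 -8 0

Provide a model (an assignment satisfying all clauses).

v4 occurs only negated in the remaining clauses — set v4 = False.
Try v1 = True.
Branch on v2: take v2 = False.
  then v3 is forced to True.
  then v8 is forced to False.
  then v5 is forced to True.
For the remaining variables, v6 = True, v7 = True, v9 = False works.

v1=T, v2=F, v3=T, v4=F, v5=T, v6=T, v7=T, v8=F, v9=F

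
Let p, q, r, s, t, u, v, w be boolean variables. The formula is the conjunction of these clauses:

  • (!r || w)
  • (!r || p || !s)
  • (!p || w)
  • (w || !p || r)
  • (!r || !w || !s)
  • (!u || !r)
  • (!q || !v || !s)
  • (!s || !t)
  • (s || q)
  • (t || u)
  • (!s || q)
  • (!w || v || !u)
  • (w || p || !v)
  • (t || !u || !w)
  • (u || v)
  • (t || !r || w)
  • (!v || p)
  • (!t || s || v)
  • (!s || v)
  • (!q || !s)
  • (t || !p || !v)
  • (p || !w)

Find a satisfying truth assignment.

p=T, q=T, r=F, s=F, t=T, u=F, v=T, w=T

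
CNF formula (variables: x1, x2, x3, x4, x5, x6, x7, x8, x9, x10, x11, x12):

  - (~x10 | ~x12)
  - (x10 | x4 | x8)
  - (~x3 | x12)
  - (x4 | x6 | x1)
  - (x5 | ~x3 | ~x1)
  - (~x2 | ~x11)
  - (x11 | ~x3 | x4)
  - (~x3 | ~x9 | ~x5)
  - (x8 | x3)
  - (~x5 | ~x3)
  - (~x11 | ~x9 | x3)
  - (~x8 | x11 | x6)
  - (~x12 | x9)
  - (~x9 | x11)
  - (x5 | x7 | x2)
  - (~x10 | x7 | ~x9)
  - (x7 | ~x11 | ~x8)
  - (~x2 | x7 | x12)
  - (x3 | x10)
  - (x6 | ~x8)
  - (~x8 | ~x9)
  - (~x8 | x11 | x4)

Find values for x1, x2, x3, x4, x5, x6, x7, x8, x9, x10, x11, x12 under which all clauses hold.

Pure literal: x4 appears only positively; assign x4 = True.
Pure literal: x6 appears only positively; assign x6 = True.
Set x1 = True and propagate.
Set x2 = False and propagate.
Branch on x3: take x3 = False.
  then x8 is forced to True.
  then x10 is forced to True.
  then x12 is forced to False.
  then x9 is forced to False.
For the remaining variables, x5 = True, x7 = True, x11 = True works.
Every clause has at least one true literal under this assignment.

x1 = True, x2 = False, x3 = False, x4 = True, x5 = True, x6 = True, x7 = True, x8 = True, x9 = False, x10 = True, x11 = True, x12 = False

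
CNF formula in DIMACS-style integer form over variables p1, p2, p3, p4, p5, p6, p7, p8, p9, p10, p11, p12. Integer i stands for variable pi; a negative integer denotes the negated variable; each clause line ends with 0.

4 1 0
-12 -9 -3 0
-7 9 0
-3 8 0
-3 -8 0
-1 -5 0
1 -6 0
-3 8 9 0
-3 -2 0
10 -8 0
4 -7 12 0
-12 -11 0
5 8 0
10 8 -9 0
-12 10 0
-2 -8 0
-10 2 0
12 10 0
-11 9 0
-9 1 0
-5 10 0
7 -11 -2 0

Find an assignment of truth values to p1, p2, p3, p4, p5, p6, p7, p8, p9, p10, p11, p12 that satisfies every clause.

p1=False, p2=True, p3=False, p4=True, p5=True, p6=False, p7=False, p8=False, p9=False, p10=True, p11=False, p12=True

Pure literal: p3 appears only negated; assign p3 = False.
Pure literal: p4 appears only positively; assign p4 = True.
Set p1 = False and propagate.
  then p6 is forced to False.
  then p9 is forced to False.
  then p7 is forced to False.
  then p11 is forced to False.
The remaining clauses are satisfied by p2 = True, p5 = True, p8 = False, p10 = True, p12 = True.
Check each clause:
  1. (p1 ∨ p4) — p4 is true.
  2. (¬p9 ∨ ¬p3 ∨ ¬p12) — ¬p3 is true.
  3. (¬p7 ∨ p9) — ¬p7 is true.
  4. (p8 ∨ ¬p3) — ¬p3 is true.
  5. (¬p8 ∨ ¬p3) — ¬p8 is true.
  6. (¬p1 ∨ ¬p5) — ¬p1 is true.
  7. (p1 ∨ ¬p6) — ¬p6 is true.
  8. (p9 ∨ ¬p3 ∨ p8) — ¬p3 is true.
  9. (¬p3 ∨ ¬p2) — ¬p3 is true.
  10. (p10 ∨ ¬p8) — ¬p8 is true.
  11. (p12 ∨ p4 ∨ ¬p7) — ¬p7 is true.
  12. (¬p11 ∨ ¬p12) — ¬p11 is true.
  13. (p8 ∨ p5) — p5 is true.
  14. (¬p9 ∨ p8 ∨ p10) — p10 is true.
  15. (p10 ∨ ¬p12) — p10 is true.
  16. (¬p8 ∨ ¬p2) — ¬p8 is true.
  17. (¬p10 ∨ p2) — p2 is true.
  18. (p10 ∨ p12) — p10 is true.
  19. (¬p11 ∨ p9) — ¬p11 is true.
  20. (p1 ∨ ¬p9) — ¬p9 is true.
  21. (¬p5 ∨ p10) — p10 is true.
  22. (¬p11 ∨ p7 ∨ ¬p2) — ¬p11 is true.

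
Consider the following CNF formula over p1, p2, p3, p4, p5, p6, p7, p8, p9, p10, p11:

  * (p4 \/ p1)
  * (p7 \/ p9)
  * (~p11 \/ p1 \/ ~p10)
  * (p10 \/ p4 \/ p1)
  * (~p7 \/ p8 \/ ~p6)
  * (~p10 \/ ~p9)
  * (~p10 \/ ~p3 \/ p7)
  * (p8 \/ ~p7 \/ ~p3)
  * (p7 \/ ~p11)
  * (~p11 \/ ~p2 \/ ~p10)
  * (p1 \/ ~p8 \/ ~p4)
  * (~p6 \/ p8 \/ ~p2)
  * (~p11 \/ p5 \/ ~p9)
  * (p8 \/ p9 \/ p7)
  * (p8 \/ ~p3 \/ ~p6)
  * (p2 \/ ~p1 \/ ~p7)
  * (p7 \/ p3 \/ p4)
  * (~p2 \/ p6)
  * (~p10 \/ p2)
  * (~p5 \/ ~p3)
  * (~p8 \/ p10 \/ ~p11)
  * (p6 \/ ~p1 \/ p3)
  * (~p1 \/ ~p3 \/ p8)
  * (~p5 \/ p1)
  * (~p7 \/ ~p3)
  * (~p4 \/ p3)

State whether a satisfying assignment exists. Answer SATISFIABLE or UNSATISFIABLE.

SATISFIABLE

p11 occurs only negated in the remaining clauses — set p11 = False.
Branch on p1: take p1 = False.
  then p4 is forced to True.
  then p8 is forced to False.
  then p5 is forced to False.
  then p3 is forced to True.
  then p7 is forced to False.
  then p9 is forced to True.
  then p10 is forced to False.
  then p6 is forced to False.
  then p2 is forced to False.
So p1 = F  p2 = F  p3 = T  p4 = T  p5 = F  p6 = F  p7 = F  p8 = F  p9 = T  p10 = F  p11 = F is a satisfying assignment.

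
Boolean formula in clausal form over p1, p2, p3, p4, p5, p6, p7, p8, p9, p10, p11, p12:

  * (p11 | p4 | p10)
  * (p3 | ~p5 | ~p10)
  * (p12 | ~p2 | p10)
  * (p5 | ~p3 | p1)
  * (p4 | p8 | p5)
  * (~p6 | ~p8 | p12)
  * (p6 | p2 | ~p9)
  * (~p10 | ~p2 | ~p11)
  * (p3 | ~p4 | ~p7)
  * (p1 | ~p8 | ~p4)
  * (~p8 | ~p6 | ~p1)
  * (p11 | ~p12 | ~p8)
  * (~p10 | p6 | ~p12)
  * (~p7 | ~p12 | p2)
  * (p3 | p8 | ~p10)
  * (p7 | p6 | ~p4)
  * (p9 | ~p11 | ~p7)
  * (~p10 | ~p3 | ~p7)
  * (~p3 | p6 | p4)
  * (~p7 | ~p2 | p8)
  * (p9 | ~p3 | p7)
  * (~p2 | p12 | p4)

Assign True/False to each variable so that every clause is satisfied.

p1=1, p2=0, p3=1, p4=1, p5=0, p6=1, p7=1, p8=0, p9=1, p10=0, p11=0, p12=0

Set p1 = True and propagate.
Try p2 = False.
The remaining clauses are satisfied by p3 = True, p4 = True, p5 = False, p6 = True, p7 = True, p8 = False, p9 = True, p10 = False, p11 = False, p12 = False.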